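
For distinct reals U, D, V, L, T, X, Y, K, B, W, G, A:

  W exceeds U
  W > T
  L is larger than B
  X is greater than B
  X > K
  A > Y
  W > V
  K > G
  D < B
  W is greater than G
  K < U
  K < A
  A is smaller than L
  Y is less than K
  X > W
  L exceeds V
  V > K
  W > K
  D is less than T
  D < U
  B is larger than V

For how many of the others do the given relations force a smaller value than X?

9

Directly below X: K, W, B.
One step further: Y, D, G, U, T, V (9 so far).
Nothing else is reachable below X; 9 in all.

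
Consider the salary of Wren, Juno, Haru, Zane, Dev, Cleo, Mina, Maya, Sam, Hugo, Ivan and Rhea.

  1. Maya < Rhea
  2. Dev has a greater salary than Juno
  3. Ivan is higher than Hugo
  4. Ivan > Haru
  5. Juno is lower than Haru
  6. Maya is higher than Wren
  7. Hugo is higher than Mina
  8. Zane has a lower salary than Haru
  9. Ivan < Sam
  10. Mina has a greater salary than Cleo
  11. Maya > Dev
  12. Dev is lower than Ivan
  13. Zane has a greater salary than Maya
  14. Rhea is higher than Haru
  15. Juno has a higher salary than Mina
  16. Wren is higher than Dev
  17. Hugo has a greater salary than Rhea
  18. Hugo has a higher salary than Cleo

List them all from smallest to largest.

Cleo < Mina < Juno < Dev < Wren < Maya < Zane < Haru < Rhea < Hugo < Ivan < Sam

Each adjacent pair is fixed by a given relation: Cleo < Mina; Mina < Juno; Juno < Dev; Dev < Wren; Wren < Maya; Maya < Zane; Zane < Haru; Haru < Rhea; Rhea < Hugo; Hugo < Ivan; Ivan < Sam. Chaining them end to end gives the full order.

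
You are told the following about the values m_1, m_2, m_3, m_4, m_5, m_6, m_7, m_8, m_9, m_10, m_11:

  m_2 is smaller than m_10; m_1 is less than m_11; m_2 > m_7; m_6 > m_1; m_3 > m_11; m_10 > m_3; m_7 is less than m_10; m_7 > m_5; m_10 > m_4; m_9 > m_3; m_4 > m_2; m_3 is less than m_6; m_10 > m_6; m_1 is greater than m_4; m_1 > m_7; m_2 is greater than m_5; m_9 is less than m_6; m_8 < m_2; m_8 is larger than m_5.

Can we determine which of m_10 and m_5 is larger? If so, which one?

m_10

The relevant relations are m_5 < m_8; m_8 < m_2; m_2 < m_4; m_4 < m_1; m_1 < m_11; m_11 < m_3; m_3 < m_9; m_9 < m_6; m_6 < m_10.
Chaining these gives m_5 < m_8 < m_2 < m_4 < m_1 < m_11 < m_3 < m_9 < m_6 < m_10.
So m_10 is larger.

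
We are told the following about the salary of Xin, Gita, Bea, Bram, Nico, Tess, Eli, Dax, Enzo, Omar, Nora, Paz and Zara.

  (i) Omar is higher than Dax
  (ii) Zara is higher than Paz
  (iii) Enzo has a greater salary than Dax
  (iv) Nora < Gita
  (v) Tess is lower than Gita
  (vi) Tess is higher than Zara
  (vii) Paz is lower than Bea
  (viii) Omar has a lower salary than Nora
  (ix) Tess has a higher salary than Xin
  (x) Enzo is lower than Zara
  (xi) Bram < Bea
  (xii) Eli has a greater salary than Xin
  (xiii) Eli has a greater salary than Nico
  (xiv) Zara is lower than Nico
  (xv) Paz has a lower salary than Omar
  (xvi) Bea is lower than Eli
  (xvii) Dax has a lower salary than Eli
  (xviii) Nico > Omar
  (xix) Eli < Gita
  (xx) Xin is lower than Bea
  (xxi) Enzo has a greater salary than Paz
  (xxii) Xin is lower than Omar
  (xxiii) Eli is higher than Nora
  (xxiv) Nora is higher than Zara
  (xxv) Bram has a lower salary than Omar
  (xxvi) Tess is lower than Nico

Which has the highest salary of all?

Chaining downward from Gita: directly below it, Tess, Nora, Eli; then Dax, Xin, Bea, Omar, Zara, Nico; then Paz, Bram, Enzo.
That covers every other element, and nothing is given above Gita, so Gita is the highest salary.

Gita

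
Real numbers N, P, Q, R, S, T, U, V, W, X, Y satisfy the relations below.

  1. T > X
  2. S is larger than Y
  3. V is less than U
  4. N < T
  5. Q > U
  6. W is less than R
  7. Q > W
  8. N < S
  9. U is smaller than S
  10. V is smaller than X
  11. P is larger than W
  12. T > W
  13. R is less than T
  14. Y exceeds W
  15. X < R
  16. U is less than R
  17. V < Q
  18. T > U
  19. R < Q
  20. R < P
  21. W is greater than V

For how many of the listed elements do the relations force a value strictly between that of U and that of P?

The relations place U below P. An element lies strictly between them when it is forced above U and also forced below P.
Above U: {R, Q, T, S}. Below P: {V, X, W, R}.
Intersection: {R} — 1.

1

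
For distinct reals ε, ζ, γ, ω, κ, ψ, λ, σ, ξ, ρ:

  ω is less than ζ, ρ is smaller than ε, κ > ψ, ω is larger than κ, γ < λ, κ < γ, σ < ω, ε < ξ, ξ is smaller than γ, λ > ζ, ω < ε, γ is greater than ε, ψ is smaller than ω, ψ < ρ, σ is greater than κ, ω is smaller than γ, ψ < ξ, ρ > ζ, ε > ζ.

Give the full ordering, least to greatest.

ψ < κ < σ < ω < ζ < ρ < ε < ξ < γ < λ

Each adjacent pair is fixed by a given relation: ψ < κ; κ < σ; σ < ω; ω < ζ; ζ < ρ; ρ < ε; ε < ξ; ξ < γ; γ < λ. Chaining them end to end gives the full order.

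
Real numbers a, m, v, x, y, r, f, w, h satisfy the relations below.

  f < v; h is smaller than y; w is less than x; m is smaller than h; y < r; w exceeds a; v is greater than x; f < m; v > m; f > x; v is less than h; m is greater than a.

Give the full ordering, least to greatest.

a < w < x < f < m < v < h < y < r

Nothing is placed below a, so it is least; from there a < w; w < x; x < f; f < m; m < v; v < h; h < y; y < r, each given directly.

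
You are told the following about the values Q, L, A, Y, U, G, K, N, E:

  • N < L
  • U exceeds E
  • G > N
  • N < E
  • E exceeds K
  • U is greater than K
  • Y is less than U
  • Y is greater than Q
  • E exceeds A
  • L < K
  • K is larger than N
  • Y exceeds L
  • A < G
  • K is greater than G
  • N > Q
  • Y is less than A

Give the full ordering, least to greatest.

Q < N < L < Y < A < G < K < E < U

The consecutive links are each given: Q < N; N < L; L < Y; Y < A; A < G; G < K; K < E; E < U.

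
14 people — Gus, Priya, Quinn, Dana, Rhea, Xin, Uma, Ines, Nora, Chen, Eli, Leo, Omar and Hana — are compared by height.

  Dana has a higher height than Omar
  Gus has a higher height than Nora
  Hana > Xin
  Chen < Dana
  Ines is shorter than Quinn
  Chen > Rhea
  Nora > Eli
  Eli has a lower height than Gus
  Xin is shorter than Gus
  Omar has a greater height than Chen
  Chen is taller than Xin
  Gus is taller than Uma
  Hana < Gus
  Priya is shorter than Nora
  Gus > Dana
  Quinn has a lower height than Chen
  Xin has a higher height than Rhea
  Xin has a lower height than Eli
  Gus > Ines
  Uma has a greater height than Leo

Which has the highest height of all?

Leo is not greatest since Leo < Uma; Ines is not greatest since Ines < Quinn; Quinn is not greatest since Quinn < Chen; Rhea is not greatest since Rhea < Xin; Xin is not greatest since Xin < Eli; Eli is not greatest since Eli < Nora; Priya is not greatest since Priya < Nora; Nora is not greatest since Nora < Gus; Chen is not greatest since Chen < Dana; Uma is not greatest since Uma < Gus; Omar is not greatest since Omar < Dana; Hana is not greatest since Hana < Gus; Dana is not greatest since Dana < Gus.
Only Gus has nothing above it, so Gus is the highest height.

Gus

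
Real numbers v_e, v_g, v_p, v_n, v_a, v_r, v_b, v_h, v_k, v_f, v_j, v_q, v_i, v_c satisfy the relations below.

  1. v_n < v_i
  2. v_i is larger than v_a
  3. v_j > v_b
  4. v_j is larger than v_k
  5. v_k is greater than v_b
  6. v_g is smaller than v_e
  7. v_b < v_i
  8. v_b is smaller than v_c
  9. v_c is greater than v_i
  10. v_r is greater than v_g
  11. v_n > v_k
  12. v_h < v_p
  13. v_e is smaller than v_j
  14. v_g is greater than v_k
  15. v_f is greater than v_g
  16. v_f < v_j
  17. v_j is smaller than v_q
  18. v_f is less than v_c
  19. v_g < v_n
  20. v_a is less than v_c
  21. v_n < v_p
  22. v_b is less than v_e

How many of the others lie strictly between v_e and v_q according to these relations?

The relations place v_e below v_q. An element lies strictly between them when it is forced above v_e and also forced below v_q.
Above v_e: {v_j}. Below v_q: {v_b, v_k, v_g, v_f, v_j}.
Intersection: {v_j} — 1.

1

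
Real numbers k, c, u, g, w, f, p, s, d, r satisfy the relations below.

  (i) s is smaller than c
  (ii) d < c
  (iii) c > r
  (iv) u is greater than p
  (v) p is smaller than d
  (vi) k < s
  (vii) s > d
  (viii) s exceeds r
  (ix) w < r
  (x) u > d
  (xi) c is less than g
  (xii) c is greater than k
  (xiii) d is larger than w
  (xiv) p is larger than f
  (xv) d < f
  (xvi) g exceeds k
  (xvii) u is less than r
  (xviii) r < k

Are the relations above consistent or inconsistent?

inconsistent

Chaining the given relations yields d < f < p, so d < p. But one relation states p < d. These cannot both hold.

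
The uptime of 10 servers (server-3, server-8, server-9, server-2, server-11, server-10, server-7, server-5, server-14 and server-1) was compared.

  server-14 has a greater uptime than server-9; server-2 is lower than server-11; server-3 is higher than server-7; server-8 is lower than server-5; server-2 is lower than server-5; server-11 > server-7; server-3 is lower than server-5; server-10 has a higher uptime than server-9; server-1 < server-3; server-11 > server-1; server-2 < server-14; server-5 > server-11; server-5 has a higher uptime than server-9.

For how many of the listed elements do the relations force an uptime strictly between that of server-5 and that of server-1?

Chaining upward from server-1 reaches: server-3, server-11.
Chaining downward from server-5 reaches: server-2, server-9, server-7, server-3, server-8, server-11.
Strictly between server-1 and server-5 are those in both lists: server-3, server-11 — 2 elements.

2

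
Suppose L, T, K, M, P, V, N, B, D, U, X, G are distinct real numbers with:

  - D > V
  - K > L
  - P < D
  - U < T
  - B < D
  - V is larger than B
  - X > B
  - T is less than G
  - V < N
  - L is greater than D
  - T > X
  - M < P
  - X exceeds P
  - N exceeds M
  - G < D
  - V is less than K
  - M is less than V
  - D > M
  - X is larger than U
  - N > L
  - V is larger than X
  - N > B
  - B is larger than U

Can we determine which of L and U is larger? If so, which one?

U < B < X < T < G < D < L, by transitivity through B, X, T, G, D.
So L is larger.

L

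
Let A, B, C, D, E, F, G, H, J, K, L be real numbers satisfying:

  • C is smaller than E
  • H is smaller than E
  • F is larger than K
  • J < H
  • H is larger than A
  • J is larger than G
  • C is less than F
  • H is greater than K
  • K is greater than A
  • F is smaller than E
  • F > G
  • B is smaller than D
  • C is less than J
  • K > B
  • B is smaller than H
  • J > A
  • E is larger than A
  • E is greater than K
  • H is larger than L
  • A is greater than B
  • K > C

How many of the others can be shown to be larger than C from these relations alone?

5

The elements the relations force above C are K, J, F, H, E — no chain reaches any other.
That is 5.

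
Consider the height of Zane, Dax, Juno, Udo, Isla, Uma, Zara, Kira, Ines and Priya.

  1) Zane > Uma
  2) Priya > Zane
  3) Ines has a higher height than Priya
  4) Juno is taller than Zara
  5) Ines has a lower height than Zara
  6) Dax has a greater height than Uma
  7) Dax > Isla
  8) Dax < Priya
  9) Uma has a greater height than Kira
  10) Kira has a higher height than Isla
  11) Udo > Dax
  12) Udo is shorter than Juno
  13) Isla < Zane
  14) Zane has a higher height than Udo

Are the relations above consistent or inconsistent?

consistent

The single ordering Isla < Kira < Uma < Dax < Udo < Zane < Priya < Ines < Zara < Juno satisfies every listed relation, so no contradiction arises.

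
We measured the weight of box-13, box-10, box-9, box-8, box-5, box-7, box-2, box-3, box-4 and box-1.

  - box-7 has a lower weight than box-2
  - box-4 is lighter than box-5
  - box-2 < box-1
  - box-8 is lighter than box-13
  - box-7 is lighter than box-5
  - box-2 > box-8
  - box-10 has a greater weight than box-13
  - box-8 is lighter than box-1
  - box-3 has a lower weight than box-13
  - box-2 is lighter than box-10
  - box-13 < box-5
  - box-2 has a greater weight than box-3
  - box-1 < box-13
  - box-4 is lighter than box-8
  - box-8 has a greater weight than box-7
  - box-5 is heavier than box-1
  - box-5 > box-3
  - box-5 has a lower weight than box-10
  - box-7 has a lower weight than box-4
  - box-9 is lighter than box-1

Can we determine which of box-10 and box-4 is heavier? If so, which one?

box-10

Following the relations from box-4: box-4 < box-8 < box-2 < box-1 < box-13 < box-5 < box-10.
So box-10 is heavier.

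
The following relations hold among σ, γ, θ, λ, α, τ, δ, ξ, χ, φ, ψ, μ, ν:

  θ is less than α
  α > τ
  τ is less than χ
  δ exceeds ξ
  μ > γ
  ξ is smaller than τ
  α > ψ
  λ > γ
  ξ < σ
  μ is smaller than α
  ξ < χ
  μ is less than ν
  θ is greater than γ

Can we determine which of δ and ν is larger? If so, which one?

Following every chain through δ: below δ we get ξ.
ν is not reached, and no chain runs the other way from ν to δ.
So the given relations leave the order of δ and ν undetermined.

undetermined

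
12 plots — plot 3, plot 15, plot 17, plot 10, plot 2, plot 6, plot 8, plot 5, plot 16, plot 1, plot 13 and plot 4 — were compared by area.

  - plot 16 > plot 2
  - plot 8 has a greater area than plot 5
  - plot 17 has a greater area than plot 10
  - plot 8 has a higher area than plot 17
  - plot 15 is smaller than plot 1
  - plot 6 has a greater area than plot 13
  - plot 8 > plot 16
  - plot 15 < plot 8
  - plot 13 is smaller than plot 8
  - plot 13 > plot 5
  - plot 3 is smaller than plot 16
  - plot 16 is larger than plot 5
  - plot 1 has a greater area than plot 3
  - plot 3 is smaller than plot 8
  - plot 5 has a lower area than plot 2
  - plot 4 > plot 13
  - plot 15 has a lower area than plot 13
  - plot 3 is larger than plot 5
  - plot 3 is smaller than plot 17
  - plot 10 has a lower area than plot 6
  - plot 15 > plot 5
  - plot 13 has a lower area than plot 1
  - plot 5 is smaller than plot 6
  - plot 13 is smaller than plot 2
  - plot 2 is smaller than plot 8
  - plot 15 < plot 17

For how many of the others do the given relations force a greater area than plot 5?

The elements the relations force above plot 5 are plot 15, plot 13, plot 2, plot 6, plot 3, plot 16, plot 4, plot 17, plot 1, plot 8 — no chain reaches any other.
That is 10.

10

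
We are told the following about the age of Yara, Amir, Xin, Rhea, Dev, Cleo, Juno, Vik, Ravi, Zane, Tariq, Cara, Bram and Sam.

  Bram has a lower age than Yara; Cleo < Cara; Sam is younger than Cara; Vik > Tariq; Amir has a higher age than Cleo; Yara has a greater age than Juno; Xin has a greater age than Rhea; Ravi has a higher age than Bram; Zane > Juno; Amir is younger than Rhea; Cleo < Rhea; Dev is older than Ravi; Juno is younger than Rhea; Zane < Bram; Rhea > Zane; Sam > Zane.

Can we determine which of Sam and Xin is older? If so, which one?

undetermined

Following every chain through Sam: above Sam we get Cara; below Sam we get Juno, Zane.
Xin is not reached, and no chain runs the other way from Xin to Sam.
So the given relations leave the order of Sam and Xin undetermined.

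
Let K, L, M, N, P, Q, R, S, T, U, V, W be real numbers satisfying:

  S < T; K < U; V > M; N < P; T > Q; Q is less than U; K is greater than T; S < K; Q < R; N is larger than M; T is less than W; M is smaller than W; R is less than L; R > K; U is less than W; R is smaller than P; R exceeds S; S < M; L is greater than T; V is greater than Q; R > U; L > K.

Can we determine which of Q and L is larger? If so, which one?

Q < T and T < K give Q < K.
Then K < U extends the chain to U.
Then U < R extends the chain to R.
With R < L: Q < T < K < U < R < L.
So L is larger.

L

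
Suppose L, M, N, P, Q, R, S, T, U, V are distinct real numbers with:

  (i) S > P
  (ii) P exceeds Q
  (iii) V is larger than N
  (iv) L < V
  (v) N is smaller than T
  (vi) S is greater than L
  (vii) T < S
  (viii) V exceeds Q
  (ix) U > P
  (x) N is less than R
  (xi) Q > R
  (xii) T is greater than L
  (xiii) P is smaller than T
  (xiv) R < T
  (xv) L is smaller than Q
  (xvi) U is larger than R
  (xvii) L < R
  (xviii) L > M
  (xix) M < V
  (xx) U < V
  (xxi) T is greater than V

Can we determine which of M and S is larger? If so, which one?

M < L and L < R give M < R.
With R < Q: M < L < R < Q.
With Q < P: M < L < R < Q < P.
With P < U: M < L < R < Q < P < U.
Then U < V extends the chain to V.
Then V < T extends the chain to T.
Then T < S extends the chain to S.
So S is larger.

S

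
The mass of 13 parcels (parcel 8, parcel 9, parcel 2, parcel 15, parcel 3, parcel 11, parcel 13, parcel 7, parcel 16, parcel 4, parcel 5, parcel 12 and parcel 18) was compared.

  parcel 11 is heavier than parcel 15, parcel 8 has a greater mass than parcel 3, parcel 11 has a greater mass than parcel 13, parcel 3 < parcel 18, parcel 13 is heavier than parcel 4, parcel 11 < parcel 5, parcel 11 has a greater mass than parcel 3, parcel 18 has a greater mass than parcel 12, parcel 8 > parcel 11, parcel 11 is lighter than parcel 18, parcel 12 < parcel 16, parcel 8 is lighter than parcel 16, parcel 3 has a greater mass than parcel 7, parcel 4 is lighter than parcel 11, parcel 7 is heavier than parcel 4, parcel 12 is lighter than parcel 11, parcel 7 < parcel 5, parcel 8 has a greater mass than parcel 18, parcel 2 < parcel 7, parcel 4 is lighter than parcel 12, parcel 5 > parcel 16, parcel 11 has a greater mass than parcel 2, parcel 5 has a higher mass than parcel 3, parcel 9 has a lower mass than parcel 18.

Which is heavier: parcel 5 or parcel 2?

parcel 5

Following the relations from parcel 2: parcel 2 < parcel 7 < parcel 3 < parcel 11 < parcel 18 < parcel 8 < parcel 16 < parcel 5.
So parcel 2 < parcel 5; parcel 5 is the heavier of the two.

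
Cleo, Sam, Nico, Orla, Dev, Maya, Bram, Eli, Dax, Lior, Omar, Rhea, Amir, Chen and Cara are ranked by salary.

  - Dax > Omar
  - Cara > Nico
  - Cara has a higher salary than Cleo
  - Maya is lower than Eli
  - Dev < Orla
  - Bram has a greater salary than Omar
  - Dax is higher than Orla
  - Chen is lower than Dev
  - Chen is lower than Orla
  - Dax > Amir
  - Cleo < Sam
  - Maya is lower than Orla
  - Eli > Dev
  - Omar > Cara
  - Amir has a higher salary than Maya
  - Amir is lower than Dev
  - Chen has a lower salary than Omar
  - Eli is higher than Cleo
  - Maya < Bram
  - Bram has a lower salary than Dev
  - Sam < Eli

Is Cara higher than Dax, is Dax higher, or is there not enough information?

Dax

Link the given pairs in sequence: Cara < Omar; Omar < Bram; Bram < Dev; Dev < Orla; Orla < Dax.
Together: Cara < Omar < Bram < Dev < Orla < Dax.
So Dax is higher.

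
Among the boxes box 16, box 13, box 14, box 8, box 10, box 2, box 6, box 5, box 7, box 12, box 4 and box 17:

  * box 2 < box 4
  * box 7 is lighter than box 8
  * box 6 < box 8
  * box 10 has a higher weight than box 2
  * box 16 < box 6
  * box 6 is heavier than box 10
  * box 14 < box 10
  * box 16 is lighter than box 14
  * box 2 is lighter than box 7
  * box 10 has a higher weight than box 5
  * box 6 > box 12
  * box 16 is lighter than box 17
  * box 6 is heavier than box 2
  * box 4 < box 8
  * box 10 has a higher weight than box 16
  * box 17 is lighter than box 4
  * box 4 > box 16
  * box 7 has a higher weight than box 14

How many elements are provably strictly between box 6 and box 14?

1

The relations place box 14 below box 6. An element lies strictly between them when it is forced above box 14 and also forced below box 6.
Above box 14: {box 10, box 7, box 8}. Below box 6: {box 16, box 12, box 2, box 5, box 10}.
Intersection: {box 10} — 1.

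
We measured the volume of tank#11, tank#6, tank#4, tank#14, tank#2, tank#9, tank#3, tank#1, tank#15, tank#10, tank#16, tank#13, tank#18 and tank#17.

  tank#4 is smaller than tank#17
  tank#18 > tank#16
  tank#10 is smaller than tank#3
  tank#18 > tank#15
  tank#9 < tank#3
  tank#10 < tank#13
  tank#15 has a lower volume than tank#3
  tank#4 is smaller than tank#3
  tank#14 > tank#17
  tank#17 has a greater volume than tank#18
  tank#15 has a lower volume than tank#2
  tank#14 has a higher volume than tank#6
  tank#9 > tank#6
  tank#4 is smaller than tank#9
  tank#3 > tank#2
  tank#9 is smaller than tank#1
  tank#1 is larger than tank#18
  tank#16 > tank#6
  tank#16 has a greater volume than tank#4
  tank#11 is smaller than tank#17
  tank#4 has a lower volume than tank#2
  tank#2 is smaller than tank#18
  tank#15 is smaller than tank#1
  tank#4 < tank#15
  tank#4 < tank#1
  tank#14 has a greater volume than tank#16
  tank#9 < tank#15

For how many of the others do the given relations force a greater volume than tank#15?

6

From tank#15 the given relations immediately reach tank#2, tank#18, tank#1, tank#3.
From those, tank#17 — 5 in total.
From those, tank#14 — 6 in total.
No other element is forced above tank#15 by the given relations, so the count is 6.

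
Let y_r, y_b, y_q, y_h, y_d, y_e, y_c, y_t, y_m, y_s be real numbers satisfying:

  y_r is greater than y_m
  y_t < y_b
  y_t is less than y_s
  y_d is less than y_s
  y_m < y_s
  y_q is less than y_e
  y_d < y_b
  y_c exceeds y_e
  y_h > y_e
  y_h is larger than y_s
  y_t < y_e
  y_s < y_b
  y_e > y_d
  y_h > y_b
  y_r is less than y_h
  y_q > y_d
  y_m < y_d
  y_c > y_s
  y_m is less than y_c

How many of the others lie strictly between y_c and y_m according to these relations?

4

Chaining upward from y_m reaches: y_d, y_s, y_b, y_q, y_e, y_r, y_h.
Chaining downward from y_c reaches: y_t, y_d, y_s, y_q, y_e.
Strictly between y_m and y_c are those in both lists: y_d, y_s, y_q, y_e — 4 elements.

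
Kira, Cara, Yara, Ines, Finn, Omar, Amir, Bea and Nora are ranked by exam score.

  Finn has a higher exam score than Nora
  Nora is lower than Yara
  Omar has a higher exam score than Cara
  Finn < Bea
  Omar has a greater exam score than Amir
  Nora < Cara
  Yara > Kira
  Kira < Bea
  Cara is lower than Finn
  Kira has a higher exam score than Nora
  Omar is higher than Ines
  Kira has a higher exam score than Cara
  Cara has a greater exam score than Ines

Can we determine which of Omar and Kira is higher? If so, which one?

undetermined

Following every chain through Omar: below Omar we get Ines, Nora, Amir, Cara.
Kira is not reached, and no chain runs the other way from Kira to Omar.
So the given relations leave the order of Omar and Kira undetermined.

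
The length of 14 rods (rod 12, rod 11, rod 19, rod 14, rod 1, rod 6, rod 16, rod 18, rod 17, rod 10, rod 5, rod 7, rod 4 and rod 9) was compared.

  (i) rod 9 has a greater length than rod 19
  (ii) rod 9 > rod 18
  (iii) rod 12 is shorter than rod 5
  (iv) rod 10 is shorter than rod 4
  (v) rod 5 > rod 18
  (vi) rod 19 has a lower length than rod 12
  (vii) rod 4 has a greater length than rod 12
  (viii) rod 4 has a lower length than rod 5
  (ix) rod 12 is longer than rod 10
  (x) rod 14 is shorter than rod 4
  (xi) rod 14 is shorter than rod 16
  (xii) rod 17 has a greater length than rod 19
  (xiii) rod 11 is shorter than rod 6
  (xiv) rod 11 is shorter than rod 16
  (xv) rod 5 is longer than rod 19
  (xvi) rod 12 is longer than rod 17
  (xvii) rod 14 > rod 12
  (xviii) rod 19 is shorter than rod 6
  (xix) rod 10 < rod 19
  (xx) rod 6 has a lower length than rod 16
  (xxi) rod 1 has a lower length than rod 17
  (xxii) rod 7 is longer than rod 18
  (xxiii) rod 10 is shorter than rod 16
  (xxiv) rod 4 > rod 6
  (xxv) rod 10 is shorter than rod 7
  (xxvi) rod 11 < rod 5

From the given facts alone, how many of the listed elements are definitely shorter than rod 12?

Directly below rod 12: rod 10, rod 19, rod 17.
One step further: rod 1 (4 so far).
Nothing else is reachable below rod 12; 4 in all.

4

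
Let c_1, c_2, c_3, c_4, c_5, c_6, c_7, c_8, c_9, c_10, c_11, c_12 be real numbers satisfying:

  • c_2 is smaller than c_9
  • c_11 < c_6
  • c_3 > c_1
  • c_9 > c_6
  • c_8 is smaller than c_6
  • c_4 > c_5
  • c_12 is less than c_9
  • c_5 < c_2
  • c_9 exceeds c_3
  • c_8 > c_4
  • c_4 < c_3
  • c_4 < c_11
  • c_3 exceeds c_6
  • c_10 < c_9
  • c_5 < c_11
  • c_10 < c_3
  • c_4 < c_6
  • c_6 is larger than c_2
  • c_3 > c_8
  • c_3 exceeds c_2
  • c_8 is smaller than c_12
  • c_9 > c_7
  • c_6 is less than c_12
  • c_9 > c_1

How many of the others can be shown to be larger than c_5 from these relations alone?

8

Directly above c_5: c_4, c_2, c_11.
One step further: c_8, c_6, c_3, c_9 (7 so far).
One step further: c_12 (8 so far).
No other element is forced above c_5 by the given relations, so the count is 8.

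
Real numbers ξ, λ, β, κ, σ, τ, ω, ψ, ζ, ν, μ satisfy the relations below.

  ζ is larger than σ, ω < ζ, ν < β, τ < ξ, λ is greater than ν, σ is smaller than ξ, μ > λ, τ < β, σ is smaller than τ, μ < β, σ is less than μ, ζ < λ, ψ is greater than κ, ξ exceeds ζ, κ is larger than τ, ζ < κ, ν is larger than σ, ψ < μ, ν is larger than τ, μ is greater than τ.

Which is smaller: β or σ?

σ

The relevant relations are σ < τ; τ < ν; ν < λ; λ < μ; μ < β.
Together: σ < τ < ν < λ < μ < β.
So σ < β; σ is the smaller of the two.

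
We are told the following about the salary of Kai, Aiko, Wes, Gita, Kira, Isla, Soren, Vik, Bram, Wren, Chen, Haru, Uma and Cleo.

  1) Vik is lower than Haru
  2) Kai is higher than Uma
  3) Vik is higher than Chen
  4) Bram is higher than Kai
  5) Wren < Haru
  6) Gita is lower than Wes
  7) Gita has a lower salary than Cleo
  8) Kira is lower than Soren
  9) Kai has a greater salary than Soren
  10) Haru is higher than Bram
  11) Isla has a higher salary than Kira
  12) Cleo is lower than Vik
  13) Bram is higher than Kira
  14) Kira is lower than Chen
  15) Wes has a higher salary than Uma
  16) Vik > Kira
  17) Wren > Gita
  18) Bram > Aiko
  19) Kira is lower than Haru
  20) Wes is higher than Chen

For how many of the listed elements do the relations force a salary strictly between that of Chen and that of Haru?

Chaining upward from Chen reaches: Wes, Vik.
Chaining downward from Haru reaches: Kira, Uma, Aiko, Soren, Gita, Cleo, Kai, Vik, Wren, Bram.
Strictly between Chen and Haru are those in both lists: Vik — 1 element.

1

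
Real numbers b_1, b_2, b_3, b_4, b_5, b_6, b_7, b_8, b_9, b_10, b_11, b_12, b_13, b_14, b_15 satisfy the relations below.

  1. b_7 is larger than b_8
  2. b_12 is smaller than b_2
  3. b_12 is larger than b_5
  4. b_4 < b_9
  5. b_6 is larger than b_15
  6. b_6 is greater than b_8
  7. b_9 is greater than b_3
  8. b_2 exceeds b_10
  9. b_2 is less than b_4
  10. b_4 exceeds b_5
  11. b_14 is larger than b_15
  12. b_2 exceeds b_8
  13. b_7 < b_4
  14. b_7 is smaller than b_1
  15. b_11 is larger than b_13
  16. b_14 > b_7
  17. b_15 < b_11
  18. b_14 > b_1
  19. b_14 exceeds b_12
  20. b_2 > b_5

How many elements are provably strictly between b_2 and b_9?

1

Chaining upward from b_2 reaches: b_4.
Chaining downward from b_9 reaches: b_5, b_8, b_7, b_12, b_10, b_3, b_4.
Strictly between b_2 and b_9 are those in both lists: b_4 — 1 element.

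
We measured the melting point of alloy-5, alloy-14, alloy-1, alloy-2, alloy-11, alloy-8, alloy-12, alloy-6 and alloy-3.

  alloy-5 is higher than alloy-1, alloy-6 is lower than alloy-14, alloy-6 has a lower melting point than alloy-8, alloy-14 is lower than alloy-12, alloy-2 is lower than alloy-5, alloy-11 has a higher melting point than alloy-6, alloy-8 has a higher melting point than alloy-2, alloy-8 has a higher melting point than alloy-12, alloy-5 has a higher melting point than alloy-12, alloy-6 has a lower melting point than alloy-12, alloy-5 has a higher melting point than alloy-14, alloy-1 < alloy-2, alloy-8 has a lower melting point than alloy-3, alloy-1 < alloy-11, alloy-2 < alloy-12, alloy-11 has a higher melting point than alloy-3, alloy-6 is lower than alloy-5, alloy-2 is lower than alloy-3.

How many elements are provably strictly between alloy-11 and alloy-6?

The relations place alloy-6 below alloy-11. An element lies strictly between them when it is forced above alloy-6 and also forced below alloy-11.
Above alloy-6: {alloy-14, alloy-12, alloy-5, alloy-8, alloy-3}. Below alloy-11: {alloy-1, alloy-14, alloy-2, alloy-12, alloy-8, alloy-3}.
Intersection: {alloy-14, alloy-12, alloy-8, alloy-3} — 4.

4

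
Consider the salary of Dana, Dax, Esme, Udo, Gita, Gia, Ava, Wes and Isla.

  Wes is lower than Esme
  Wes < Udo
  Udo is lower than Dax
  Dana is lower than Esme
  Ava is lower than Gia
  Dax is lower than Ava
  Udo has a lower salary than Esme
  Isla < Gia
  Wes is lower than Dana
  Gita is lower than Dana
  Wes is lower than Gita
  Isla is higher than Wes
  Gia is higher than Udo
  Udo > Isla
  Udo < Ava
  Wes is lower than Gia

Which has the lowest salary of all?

Chaining upward from Wes: directly above it, Isla, Udo, Gita, Dana, Esme, Gia; then Dax, Ava.
That covers every other element, and nothing is given below Wes, so Wes is the lowest salary.

Wes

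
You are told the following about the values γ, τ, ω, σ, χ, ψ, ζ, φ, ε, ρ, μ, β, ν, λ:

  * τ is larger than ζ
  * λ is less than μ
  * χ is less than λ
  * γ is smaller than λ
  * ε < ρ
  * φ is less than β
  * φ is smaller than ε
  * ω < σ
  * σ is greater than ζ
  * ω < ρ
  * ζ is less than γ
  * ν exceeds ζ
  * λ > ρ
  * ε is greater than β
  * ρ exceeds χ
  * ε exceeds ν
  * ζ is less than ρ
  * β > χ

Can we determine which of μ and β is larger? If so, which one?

The relevant relations are β < ε; ε < ρ; ρ < λ; λ < μ.
Together: β < ε < ρ < λ < μ.
So μ is larger.

μ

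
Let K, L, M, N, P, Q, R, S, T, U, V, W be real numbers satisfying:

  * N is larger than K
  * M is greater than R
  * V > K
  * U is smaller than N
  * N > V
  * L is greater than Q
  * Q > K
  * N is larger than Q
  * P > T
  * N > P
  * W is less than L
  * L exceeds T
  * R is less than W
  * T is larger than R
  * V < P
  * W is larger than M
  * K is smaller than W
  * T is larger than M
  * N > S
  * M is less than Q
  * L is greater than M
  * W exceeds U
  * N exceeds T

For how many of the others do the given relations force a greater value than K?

From K the given relations immediately reach Q, V, W, N.
From those, L, P — 6 in total.
Nothing else is reachable above K; 6 in all.

6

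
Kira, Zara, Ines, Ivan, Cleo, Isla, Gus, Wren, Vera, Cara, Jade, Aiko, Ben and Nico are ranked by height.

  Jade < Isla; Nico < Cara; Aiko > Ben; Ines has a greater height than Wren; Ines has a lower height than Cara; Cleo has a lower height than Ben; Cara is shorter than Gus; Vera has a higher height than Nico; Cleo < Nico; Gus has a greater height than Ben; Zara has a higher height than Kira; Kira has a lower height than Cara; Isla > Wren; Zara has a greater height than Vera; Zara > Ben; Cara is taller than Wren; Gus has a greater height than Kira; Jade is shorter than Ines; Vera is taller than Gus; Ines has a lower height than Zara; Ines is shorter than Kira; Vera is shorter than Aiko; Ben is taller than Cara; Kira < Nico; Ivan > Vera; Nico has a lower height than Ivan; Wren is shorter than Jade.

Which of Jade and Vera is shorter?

Jade

Link the given pairs in sequence: Jade < Ines; Ines < Kira; Kira < Nico; Nico < Cara; Cara < Ben; Ben < Gus; Gus < Vera.
Chaining these gives Jade < Ines < Kira < Nico < Cara < Ben < Gus < Vera.
So Jade < Vera; Jade is the shorter of the two.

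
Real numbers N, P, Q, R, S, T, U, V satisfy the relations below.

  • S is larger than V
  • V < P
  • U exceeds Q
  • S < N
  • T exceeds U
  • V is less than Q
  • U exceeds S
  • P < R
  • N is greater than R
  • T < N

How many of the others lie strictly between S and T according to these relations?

1

Chaining upward from S reaches: U, N.
Chaining downward from T reaches: V, Q, U.
Strictly between S and T are those in both lists: U — 1 element.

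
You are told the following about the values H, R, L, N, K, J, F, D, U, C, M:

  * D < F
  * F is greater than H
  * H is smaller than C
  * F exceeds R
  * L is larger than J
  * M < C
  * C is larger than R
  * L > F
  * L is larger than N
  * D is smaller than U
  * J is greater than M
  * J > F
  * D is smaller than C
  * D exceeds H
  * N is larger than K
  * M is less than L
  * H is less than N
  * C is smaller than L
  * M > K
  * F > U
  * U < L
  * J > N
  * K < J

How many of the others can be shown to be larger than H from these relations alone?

7

Directly above H: D, N, F, C.
One step further: U, J, L (7 so far).
No other element is forced above H by the given relations, so the count is 7.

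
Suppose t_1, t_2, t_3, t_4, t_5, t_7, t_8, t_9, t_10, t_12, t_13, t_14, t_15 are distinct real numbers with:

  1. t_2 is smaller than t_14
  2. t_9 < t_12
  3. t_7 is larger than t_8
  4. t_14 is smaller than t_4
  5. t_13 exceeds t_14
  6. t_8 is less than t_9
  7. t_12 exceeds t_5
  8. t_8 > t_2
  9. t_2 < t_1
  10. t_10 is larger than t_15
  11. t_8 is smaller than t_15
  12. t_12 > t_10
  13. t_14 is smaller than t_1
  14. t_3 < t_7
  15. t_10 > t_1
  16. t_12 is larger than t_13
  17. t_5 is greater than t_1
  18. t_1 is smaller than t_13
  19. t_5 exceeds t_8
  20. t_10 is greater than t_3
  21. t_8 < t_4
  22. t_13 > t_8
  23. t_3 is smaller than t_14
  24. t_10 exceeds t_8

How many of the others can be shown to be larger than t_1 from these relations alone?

4

Directly above t_1: t_13, t_10, t_5.
One step further: t_12 (4 so far).
No other element is forced above t_1 by the given relations, so the count is 4.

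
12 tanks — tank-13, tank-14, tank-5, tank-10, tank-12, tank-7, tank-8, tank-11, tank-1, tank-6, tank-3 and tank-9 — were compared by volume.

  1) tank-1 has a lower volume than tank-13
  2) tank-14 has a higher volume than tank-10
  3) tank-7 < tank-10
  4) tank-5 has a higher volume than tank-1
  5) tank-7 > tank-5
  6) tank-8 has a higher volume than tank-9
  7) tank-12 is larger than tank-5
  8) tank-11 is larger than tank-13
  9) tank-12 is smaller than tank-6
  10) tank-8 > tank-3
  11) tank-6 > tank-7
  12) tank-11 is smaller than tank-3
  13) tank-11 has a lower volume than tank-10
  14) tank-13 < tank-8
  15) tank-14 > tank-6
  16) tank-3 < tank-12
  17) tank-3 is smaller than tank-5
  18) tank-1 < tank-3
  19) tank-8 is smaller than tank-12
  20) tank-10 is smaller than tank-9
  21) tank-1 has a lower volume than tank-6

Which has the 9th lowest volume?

tank-8

The consecutive relations fix a unique order: tank-1 < tank-13 < tank-11 < tank-3 < tank-5 < tank-7 < tank-10 < tank-9 < tank-8 < tank-12 < tank-6 < tank-14.
Counting 9 from the smallest end gives tank-8.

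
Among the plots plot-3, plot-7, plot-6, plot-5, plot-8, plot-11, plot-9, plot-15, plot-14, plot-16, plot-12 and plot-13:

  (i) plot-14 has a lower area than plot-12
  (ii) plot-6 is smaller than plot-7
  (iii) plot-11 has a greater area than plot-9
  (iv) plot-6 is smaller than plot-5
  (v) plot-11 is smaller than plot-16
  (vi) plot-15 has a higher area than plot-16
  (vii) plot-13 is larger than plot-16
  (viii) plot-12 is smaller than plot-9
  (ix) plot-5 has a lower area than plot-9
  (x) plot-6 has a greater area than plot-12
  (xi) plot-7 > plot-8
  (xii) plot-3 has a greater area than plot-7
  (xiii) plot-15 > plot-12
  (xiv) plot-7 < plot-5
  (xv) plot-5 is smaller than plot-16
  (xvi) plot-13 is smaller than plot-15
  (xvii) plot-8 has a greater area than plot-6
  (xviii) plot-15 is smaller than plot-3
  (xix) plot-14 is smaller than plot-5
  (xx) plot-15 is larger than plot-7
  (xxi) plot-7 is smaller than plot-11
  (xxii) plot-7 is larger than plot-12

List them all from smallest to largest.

Each adjacent pair is fixed by a given relation: plot-14 < plot-12; plot-12 < plot-6; plot-6 < plot-8; plot-8 < plot-7; plot-7 < plot-5; plot-5 < plot-9; plot-9 < plot-11; plot-11 < plot-16; plot-16 < plot-13; plot-13 < plot-15; plot-15 < plot-3. Chaining them end to end gives the full order.

plot-14 < plot-12 < plot-6 < plot-8 < plot-7 < plot-5 < plot-9 < plot-11 < plot-16 < plot-13 < plot-15 < plot-3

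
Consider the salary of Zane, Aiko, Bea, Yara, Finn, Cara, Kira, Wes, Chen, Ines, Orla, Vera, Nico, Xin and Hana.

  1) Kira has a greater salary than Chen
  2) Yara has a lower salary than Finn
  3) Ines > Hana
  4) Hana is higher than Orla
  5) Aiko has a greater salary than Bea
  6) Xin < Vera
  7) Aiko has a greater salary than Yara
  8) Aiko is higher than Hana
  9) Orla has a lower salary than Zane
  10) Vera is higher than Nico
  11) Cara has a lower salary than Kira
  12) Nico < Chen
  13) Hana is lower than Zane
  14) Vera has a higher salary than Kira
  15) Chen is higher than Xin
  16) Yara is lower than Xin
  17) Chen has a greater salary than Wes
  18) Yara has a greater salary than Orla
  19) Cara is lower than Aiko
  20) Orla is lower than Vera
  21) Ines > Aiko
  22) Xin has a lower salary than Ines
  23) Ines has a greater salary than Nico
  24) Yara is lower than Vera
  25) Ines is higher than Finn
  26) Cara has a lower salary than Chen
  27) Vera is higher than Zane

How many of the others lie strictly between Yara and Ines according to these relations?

3

Chaining upward from Yara reaches: Xin, Chen, Aiko, Kira, Finn, Vera.
Chaining downward from Ines reaches: Nico, Orla, Bea, Hana, Xin, Cara, Aiko, Finn.
Strictly between Yara and Ines are those in both lists: Xin, Aiko, Finn — 3 elements.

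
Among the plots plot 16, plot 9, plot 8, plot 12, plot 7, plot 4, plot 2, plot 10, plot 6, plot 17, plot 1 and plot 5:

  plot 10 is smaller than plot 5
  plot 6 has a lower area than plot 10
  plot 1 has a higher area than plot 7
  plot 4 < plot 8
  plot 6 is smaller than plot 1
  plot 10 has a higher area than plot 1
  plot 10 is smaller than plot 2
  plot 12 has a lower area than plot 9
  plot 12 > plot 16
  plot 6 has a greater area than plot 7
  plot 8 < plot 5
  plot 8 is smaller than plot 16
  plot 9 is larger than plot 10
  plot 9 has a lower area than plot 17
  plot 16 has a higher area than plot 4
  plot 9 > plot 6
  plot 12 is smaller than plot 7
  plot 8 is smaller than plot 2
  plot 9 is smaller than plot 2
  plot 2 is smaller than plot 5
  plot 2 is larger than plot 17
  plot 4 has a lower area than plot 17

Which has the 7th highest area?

plot 6

Piecing the relations together gives one ordering: plot 4 < plot 8 < plot 16 < plot 12 < plot 7 < plot 6 < plot 1 < plot 10 < plot 9 < plot 17 < plot 2 < plot 5.
The 7th largest is plot 6.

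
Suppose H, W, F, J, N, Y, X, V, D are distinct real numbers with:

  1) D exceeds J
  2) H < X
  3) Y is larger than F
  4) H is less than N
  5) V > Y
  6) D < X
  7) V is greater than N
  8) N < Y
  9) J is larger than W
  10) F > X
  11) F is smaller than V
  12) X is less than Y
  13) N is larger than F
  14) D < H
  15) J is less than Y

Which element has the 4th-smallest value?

H

The consecutive relations fix a unique order: W < J < D < H < X < F < N < Y < V.
The 4th smallest is H.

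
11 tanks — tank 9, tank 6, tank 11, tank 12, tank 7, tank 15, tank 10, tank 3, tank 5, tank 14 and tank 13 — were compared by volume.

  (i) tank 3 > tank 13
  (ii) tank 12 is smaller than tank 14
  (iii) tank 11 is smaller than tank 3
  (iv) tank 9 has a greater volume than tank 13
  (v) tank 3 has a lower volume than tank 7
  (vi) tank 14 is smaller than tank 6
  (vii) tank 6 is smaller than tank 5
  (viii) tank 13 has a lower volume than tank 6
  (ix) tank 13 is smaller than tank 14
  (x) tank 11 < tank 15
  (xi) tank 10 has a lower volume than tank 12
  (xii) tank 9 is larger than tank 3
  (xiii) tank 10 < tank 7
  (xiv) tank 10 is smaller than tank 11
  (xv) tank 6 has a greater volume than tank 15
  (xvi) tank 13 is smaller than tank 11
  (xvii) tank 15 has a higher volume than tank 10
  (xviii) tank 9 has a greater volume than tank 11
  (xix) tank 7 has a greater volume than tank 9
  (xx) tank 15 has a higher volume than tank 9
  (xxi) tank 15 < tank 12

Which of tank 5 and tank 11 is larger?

tank 11 < tank 3 and tank 3 < tank 9 give tank 11 < tank 9.
Then tank 9 < tank 15 extends the chain to tank 15.
Then tank 15 < tank 12 extends the chain to tank 12.
With tank 12 < tank 14: tank 11 < tank 3 < tank 9 < tank 15 < tank 12 < tank 14.
With tank 14 < tank 6: tank 11 < tank 3 < tank 9 < tank 15 < tank 12 < tank 14 < tank 6.
With tank 6 < tank 5: tank 11 < tank 3 < tank 9 < tank 15 < tank 12 < tank 14 < tank 6 < tank 5.
So tank 11 < tank 5; tank 5 is the larger of the two.

tank 5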